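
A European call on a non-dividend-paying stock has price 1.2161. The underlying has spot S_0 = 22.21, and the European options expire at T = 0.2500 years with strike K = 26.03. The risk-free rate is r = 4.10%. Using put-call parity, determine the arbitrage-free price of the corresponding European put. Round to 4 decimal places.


Put-call parity: C - P = S_0 * exp(-qT) - K * exp(-rT).
S_0 * exp(-qT) = 22.2100 * 1.00000000 = 22.21000000
K * exp(-rT) = 26.0300 * 0.98980235 = 25.76455523
P = C - S*exp(-qT) + K*exp(-rT)
P = 1.2161 - 22.21000000 + 25.76455523 = 4.7707

Answer: Put price = 4.7707


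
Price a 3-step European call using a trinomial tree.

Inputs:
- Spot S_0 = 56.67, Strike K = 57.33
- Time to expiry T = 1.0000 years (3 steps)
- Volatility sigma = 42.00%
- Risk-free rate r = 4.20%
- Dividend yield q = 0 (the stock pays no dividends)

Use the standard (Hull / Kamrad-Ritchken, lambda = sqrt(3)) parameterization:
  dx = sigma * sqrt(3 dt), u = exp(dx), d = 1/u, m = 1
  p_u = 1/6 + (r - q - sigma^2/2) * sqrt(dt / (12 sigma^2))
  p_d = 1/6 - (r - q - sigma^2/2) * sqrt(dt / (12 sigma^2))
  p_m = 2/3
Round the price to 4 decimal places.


Answer: Price = V(0,0) = 9.3887

Derivation:
dt = T/N = 0.333333; dx = sigma*sqrt(3*dt) = 0.420000
u = exp(dx) = 1.521962; d = 1/u = 0.657047
p_u = 0.148333, p_m = 0.666667, p_d = 0.185000
Discount per step: exp(-r*dt) = 0.986098
Stock lattice S(k, j) with j the centered position index:
  k=0: S(0,+0) = 56.6700
  k=1: S(1,-1) = 37.2348; S(1,+0) = 56.6700; S(1,+1) = 86.2496
  k=2: S(2,-2) = 24.4650; S(2,-1) = 37.2348; S(2,+0) = 56.6700; S(2,+1) = 86.2496; S(2,+2) = 131.2685
  k=3: S(3,-3) = 16.0747; S(3,-2) = 24.4650; S(3,-1) = 37.2348; S(3,+0) = 56.6700; S(3,+1) = 86.2496; S(3,+2) = 131.2685; S(3,+3) = 199.7856
Terminal payoffs V(N, j) = max(S_T - K, 0):
  V(3,-3) = 0.000000; V(3,-2) = 0.000000; V(3,-1) = 0.000000; V(3,+0) = 0.000000; V(3,+1) = 28.919561; V(3,+2) = 73.938517; V(3,+3) = 142.455636
Backward induction: V(k, j) = exp(-r*dt) * [p_u * V(k+1, j+1) + p_m * V(k+1, j) + p_d * V(k+1, j-1)]
  V(2,-2) = exp(-r*dt) * [p_u*0.000000 + p_m*0.000000 + p_d*0.000000] = 0.000000
  V(2,-1) = exp(-r*dt) * [p_u*0.000000 + p_m*0.000000 + p_d*0.000000] = 0.000000
  V(2,+0) = exp(-r*dt) * [p_u*28.919561 + p_m*0.000000 + p_d*0.000000] = 4.230097
  V(2,+1) = exp(-r*dt) * [p_u*73.938517 + p_m*28.919561 + p_d*0.000000] = 29.826743
  V(2,+2) = exp(-r*dt) * [p_u*142.455636 + p_m*73.938517 + p_d*28.919561] = 74.719946
  V(1,-1) = exp(-r*dt) * [p_u*4.230097 + p_m*0.000000 + p_d*0.000000] = 0.618741
  V(1,+0) = exp(-r*dt) * [p_u*29.826743 + p_m*4.230097 + p_d*0.000000] = 7.143650
  V(1,+1) = exp(-r*dt) * [p_u*74.719946 + p_m*29.826743 + p_d*4.230097] = 31.309112
  V(0,+0) = exp(-r*dt) * [p_u*31.309112 + p_m*7.143650 + p_d*0.618741] = 9.388719


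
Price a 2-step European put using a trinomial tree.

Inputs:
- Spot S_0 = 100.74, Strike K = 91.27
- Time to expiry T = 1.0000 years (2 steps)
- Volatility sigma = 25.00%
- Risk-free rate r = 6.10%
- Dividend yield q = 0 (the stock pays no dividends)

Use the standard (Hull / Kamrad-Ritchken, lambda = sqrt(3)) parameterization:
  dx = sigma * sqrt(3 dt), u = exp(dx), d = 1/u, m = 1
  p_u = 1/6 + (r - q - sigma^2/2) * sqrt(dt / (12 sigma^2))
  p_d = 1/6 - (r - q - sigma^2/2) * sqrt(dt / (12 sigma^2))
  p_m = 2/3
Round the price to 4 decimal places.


Answer: Price = V(0,0) = 3.7533

Derivation:
dt = T/N = 0.500000; dx = sigma*sqrt(3*dt) = 0.306186
u = exp(dx) = 1.358235; d = 1/u = 0.736250
p_u = 0.190957, p_m = 0.666667, p_d = 0.142376
Discount per step: exp(-r*dt) = 0.969960
Stock lattice S(k, j) with j the centered position index:
  k=0: S(0,+0) = 100.7400
  k=1: S(1,-1) = 74.1698; S(1,+0) = 100.7400; S(1,+1) = 136.8286
  k=2: S(2,-2) = 54.6075; S(2,-1) = 74.1698; S(2,+0) = 100.7400; S(2,+1) = 136.8286; S(2,+2) = 185.8454
Terminal payoffs V(N, j) = max(K - S_T, 0):
  V(2,-2) = 36.662540; V(2,-1) = 17.100225; V(2,+0) = 0.000000; V(2,+1) = 0.000000; V(2,+2) = 0.000000
Backward induction: V(k, j) = exp(-r*dt) * [p_u * V(k+1, j+1) + p_m * V(k+1, j) + p_d * V(k+1, j-1)]
  V(1,-1) = exp(-r*dt) * [p_u*0.000000 + p_m*17.100225 + p_d*36.662540] = 16.120754
  V(1,+0) = exp(-r*dt) * [p_u*0.000000 + p_m*0.000000 + p_d*17.100225] = 2.361524
  V(1,+1) = exp(-r*dt) * [p_u*0.000000 + p_m*0.000000 + p_d*0.000000] = 0.000000
  V(0,+0) = exp(-r*dt) * [p_u*0.000000 + p_m*2.361524 + p_d*16.120754] = 3.753316


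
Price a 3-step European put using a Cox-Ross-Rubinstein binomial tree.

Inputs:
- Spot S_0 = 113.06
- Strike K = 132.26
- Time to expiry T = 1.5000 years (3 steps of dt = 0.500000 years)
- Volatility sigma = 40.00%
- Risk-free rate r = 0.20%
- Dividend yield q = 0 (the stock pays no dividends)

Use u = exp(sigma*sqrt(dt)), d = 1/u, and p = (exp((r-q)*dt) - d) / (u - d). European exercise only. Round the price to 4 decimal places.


dt = T/N = 0.500000
u = exp(sigma*sqrt(dt)) = 1.326896; d = 1/u = 0.753638
p = (exp((r-q)*dt) - d) / (u - d) = 0.431502
Discount per step: exp(-r*dt) = 0.999000
Stock lattice S(k, i) with i counting down-moves:
  k=0: S(0,0) = 113.0600
  k=1: S(1,0) = 150.0189; S(1,1) = 85.2063
  k=2: S(2,0) = 199.0596; S(2,1) = 113.0600; S(2,2) = 64.2148
  k=3: S(3,0) = 264.1314; S(3,1) = 150.0189; S(3,2) = 85.2063; S(3,3) = 48.3947
Terminal payoffs V(N, i) = max(K - S_T, 0):
  V(3,0) = 0.000000; V(3,1) = 0.000000; V(3,2) = 47.053652; V(3,3) = 83.865290
Backward induction: V(k, i) = exp(-r*dt) * [p * V(k+1, i) + (1-p) * V(k+1, i+1)].
  V(2,0) = exp(-r*dt) * [p*0.000000 + (1-p)*0.000000] = 0.000000
  V(2,1) = exp(-r*dt) * [p*0.000000 + (1-p)*47.053652] = 26.723158
  V(2,2) = exp(-r*dt) * [p*47.053652 + (1-p)*83.865290] = 67.913037
  V(1,0) = exp(-r*dt) * [p*0.000000 + (1-p)*26.723158] = 15.176870
  V(1,1) = exp(-r*dt) * [p*26.723158 + (1-p)*67.913037] = 50.089396
  V(0,0) = exp(-r*dt) * [p*15.176870 + (1-p)*50.089396] = 34.989555

Answer: Price = V(0,0) = 34.9896


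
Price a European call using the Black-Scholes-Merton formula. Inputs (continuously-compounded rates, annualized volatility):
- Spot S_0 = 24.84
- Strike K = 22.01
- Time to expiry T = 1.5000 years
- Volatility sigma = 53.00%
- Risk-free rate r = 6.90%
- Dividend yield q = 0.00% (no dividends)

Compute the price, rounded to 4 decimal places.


Answer: Price = 8.5062

Derivation:
d1 = (ln(S/K) + (r - q + 0.5*sigma^2) * T) / (sigma * sqrt(T)) = 0.67034887
d2 = d1 - sigma * sqrt(T) = 0.02123409
exp(-rT) = 0.90167602; exp(-qT) = 1.00000000
C = S_0 * exp(-qT) * N(d1) - K * exp(-rT) * N(d2)
N(d1) = 0.74868229; N(d2) = 0.50847054
C = 24.8400 * 1.00000000 * 0.74868229 - 22.0100 * 0.90167602 * 0.50847054 = 8.5062


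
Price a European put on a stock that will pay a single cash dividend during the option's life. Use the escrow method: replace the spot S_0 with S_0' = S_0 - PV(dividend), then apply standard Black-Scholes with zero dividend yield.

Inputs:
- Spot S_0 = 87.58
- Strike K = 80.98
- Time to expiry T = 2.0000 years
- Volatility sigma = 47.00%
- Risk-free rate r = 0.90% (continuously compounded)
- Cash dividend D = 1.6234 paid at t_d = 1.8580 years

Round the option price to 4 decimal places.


Answer: Price = 18.4664

Derivation:
PV(D) = D * exp(-r * t_d) = 1.6234 * 0.98341704 = 1.59647922
S_0' = S_0 - PV(D) = 87.5800 - 1.59647922 = 85.98352078
d1 = (ln(S_0'/K) + (r + sigma^2/2)*T) / (sigma*sqrt(T)) = 0.44961979
d2 = d1 - sigma*sqrt(T) = -0.21506059
exp(-rT) = 0.98216103
N(-d1) = 0.32649231; N(-d2) = 0.58513996
P = K * exp(-rT) * N(-d2) - S_0' * N(-d1) = 80.9800 * 0.98216103 * 0.58513996 - 85.98352078 * 0.32649231 = 18.4664


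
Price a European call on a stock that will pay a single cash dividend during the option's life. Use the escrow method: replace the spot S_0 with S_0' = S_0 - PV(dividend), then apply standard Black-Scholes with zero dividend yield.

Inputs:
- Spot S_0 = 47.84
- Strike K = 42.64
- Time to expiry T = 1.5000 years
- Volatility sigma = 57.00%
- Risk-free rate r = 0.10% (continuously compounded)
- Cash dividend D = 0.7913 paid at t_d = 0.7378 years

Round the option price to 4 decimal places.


Answer: Price = 14.5881

Derivation:
PV(D) = D * exp(-r * t_d) = 0.7913 * 0.99926247 = 0.79071639
S_0' = S_0 - PV(D) = 47.8400 - 0.79071639 = 47.04928361
d1 = (ln(S_0'/K) + (r + sigma^2/2)*T) / (sigma*sqrt(T)) = 0.49215815
d2 = d1 - sigma*sqrt(T) = -0.20594642
exp(-rT) = 0.99850112
N(d1) = 0.68869623; N(d2) = 0.41841638
C = S_0' * N(d1) - K * exp(-rT) * N(d2) = 47.04928361 * 0.68869623 - 42.6400 * 0.99850112 * 0.41841638 = 14.5881


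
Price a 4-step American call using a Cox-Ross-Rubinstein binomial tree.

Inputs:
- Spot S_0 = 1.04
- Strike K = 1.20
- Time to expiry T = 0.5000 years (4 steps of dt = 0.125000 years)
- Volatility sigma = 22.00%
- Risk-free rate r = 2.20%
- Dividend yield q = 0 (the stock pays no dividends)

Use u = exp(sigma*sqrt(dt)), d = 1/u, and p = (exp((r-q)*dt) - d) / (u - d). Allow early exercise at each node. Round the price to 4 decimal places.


Answer: Price = V(0,0) = 0.0171

Derivation:
dt = T/N = 0.125000
u = exp(sigma*sqrt(dt)) = 1.080887; d = 1/u = 0.925166
p = (exp((r-q)*dt) - d) / (u - d) = 0.498249
Discount per step: exp(-r*dt) = 0.997254
Stock lattice S(k, i) with i counting down-moves:
  k=0: S(0,0) = 1.0400
  k=1: S(1,0) = 1.1241; S(1,1) = 0.9622
  k=2: S(2,0) = 1.2150; S(2,1) = 1.0400; S(2,2) = 0.8902
  k=3: S(3,0) = 1.3133; S(3,1) = 1.1241; S(3,2) = 0.9622; S(3,3) = 0.8236
  k=4: S(4,0) = 1.4196; S(4,1) = 1.2150; S(4,2) = 1.0400; S(4,3) = 0.8902; S(4,4) = 0.7619
Terminal payoffs V(N, i) = max(S_T - K, 0):
  V(4,0) = 0.219561; V(4,1) = 0.015049; V(4,2) = 0.000000; V(4,3) = 0.000000; V(4,4) = 0.000000
Backward induction: V(k, i) = exp(-r*dt) * [p * V(k+1, i) + (1-p) * V(k+1, i+1)]; then take max(V_cont, immediate exercise) for American.
  V(3,0) = exp(-r*dt) * [p*0.219561 + (1-p)*0.015049] = 0.116626; exercise = 0.113330; V(3,0) = max -> 0.116626
  V(3,1) = exp(-r*dt) * [p*0.015049 + (1-p)*0.000000] = 0.007477; exercise = 0.000000; V(3,1) = max -> 0.007477
  V(3,2) = exp(-r*dt) * [p*0.000000 + (1-p)*0.000000] = 0.000000; exercise = 0.000000; V(3,2) = max -> 0.000000
  V(3,3) = exp(-r*dt) * [p*0.000000 + (1-p)*0.000000] = 0.000000; exercise = 0.000000; V(3,3) = max -> 0.000000
  V(2,0) = exp(-r*dt) * [p*0.116626 + (1-p)*0.007477] = 0.061690; exercise = 0.015049; V(2,0) = max -> 0.061690
  V(2,1) = exp(-r*dt) * [p*0.007477 + (1-p)*0.000000] = 0.003715; exercise = 0.000000; V(2,1) = max -> 0.003715
  V(2,2) = exp(-r*dt) * [p*0.000000 + (1-p)*0.000000] = 0.000000; exercise = 0.000000; V(2,2) = max -> 0.000000
  V(1,0) = exp(-r*dt) * [p*0.061690 + (1-p)*0.003715] = 0.032512; exercise = 0.000000; V(1,0) = max -> 0.032512
  V(1,1) = exp(-r*dt) * [p*0.003715 + (1-p)*0.000000] = 0.001846; exercise = 0.000000; V(1,1) = max -> 0.001846
  V(0,0) = exp(-r*dt) * [p*0.032512 + (1-p)*0.001846] = 0.017078; exercise = 0.000000; V(0,0) = max -> 0.017078


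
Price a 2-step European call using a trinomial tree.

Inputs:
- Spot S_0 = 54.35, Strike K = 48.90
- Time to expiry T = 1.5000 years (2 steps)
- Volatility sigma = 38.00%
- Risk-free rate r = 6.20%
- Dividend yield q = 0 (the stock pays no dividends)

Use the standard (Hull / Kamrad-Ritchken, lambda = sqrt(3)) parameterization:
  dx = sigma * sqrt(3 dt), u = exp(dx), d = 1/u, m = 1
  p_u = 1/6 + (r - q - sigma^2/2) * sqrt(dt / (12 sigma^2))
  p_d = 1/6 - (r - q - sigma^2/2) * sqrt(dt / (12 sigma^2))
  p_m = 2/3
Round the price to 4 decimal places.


Answer: Price = V(0,0) = 14.4781

Derivation:
dt = T/N = 0.750000; dx = sigma*sqrt(3*dt) = 0.570000
u = exp(dx) = 1.768267; d = 1/u = 0.565525
p_u = 0.159956, p_m = 0.666667, p_d = 0.173377
Discount per step: exp(-r*dt) = 0.954565
Stock lattice S(k, j) with j the centered position index:
  k=0: S(0,+0) = 54.3500
  k=1: S(1,-1) = 30.7363; S(1,+0) = 54.3500; S(1,+1) = 96.1053
  k=2: S(2,-2) = 17.3822; S(2,-1) = 30.7363; S(2,+0) = 54.3500; S(2,+1) = 96.1053; S(2,+2) = 169.9399
Terminal payoffs V(N, j) = max(S_T - K, 0):
  V(2,-2) = 0.000000; V(2,-1) = 0.000000; V(2,+0) = 5.450000; V(2,+1) = 47.205314; V(2,+2) = 121.039861
Backward induction: V(k, j) = exp(-r*dt) * [p_u * V(k+1, j+1) + p_m * V(k+1, j) + p_d * V(k+1, j-1)]
  V(1,-1) = exp(-r*dt) * [p_u*5.450000 + p_m*0.000000 + p_d*0.000000] = 0.832152
  V(1,+0) = exp(-r*dt) * [p_u*47.205314 + p_m*5.450000 + p_d*0.000000] = 10.675958
  V(1,+1) = exp(-r*dt) * [p_u*121.039861 + p_m*47.205314 + p_d*5.450000] = 49.423710
  V(0,+0) = exp(-r*dt) * [p_u*49.423710 + p_m*10.675958 + p_d*0.832152] = 14.478079


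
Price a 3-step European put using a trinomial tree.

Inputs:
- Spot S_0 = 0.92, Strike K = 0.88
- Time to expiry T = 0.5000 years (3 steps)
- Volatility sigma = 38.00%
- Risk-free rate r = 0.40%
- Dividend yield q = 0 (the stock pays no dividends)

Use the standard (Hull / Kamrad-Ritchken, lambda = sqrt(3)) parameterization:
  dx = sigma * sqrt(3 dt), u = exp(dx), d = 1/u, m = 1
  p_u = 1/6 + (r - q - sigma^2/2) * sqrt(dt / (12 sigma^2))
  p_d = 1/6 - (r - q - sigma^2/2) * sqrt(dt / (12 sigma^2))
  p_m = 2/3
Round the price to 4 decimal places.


dt = T/N = 0.166667; dx = sigma*sqrt(3*dt) = 0.268701
u = exp(dx) = 1.308263; d = 1/u = 0.764372
p_u = 0.145515, p_m = 0.666667, p_d = 0.187818
Discount per step: exp(-r*dt) = 0.999334
Stock lattice S(k, j) with j the centered position index:
  k=0: S(0,+0) = 0.9200
  k=1: S(1,-1) = 0.7032; S(1,+0) = 0.9200; S(1,+1) = 1.2036
  k=2: S(2,-2) = 0.5375; S(2,-1) = 0.7032; S(2,+0) = 0.9200; S(2,+1) = 1.2036; S(2,+2) = 1.5746
  k=3: S(3,-3) = 0.4109; S(3,-2) = 0.5375; S(3,-1) = 0.7032; S(3,+0) = 0.9200; S(3,+1) = 1.2036; S(3,+2) = 1.5746; S(3,+3) = 2.0600
Terminal payoffs V(N, j) = max(K - S_T, 0):
  V(3,-3) = 0.469132; V(3,-2) = 0.342476; V(3,-1) = 0.176778; V(3,+0) = 0.000000; V(3,+1) = 0.000000; V(3,+2) = 0.000000; V(3,+3) = 0.000000
Backward induction: V(k, j) = exp(-r*dt) * [p_u * V(k+1, j+1) + p_m * V(k+1, j) + p_d * V(k+1, j-1)]
  V(2,-2) = exp(-r*dt) * [p_u*0.176778 + p_m*0.342476 + p_d*0.469132] = 0.341925
  V(2,-1) = exp(-r*dt) * [p_u*0.000000 + p_m*0.176778 + p_d*0.342476] = 0.182054
  V(2,+0) = exp(-r*dt) * [p_u*0.000000 + p_m*0.000000 + p_d*0.176778] = 0.033180
  V(2,+1) = exp(-r*dt) * [p_u*0.000000 + p_m*0.000000 + p_d*0.000000] = 0.000000
  V(2,+2) = exp(-r*dt) * [p_u*0.000000 + p_m*0.000000 + p_d*0.000000] = 0.000000
  V(1,-1) = exp(-r*dt) * [p_u*0.033180 + p_m*0.182054 + p_d*0.341925] = 0.190290
  V(1,+0) = exp(-r*dt) * [p_u*0.000000 + p_m*0.033180 + p_d*0.182054] = 0.056275
  V(1,+1) = exp(-r*dt) * [p_u*0.000000 + p_m*0.000000 + p_d*0.033180] = 0.006228
  V(0,+0) = exp(-r*dt) * [p_u*0.006228 + p_m*0.056275 + p_d*0.190290] = 0.074113

Answer: Price = V(0,0) = 0.0741


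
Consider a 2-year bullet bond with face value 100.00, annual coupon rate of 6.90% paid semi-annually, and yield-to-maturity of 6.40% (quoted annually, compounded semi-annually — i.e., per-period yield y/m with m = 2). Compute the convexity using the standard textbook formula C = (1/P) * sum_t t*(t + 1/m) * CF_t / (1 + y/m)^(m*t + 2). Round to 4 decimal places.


Answer: Convexity = 4.3909

Derivation:
Coupon per period c = face * coupon_rate / m = 3.450000
Periods per year m = 2; per-period yield y/m = 0.032000
Number of cashflows N = 4
Cashflows (t years, CF_t, discount factor 1/(1+y/m)^(m*t), PV):
  t = 0.5000: CF_t = 3.450000, DF = 0.968992, PV = 3.343023
  t = 1.0000: CF_t = 3.450000, DF = 0.938946, PV = 3.239364
  t = 1.5000: CF_t = 3.450000, DF = 0.909831, PV = 3.138918
  t = 2.0000: CF_t = 103.450000, DF = 0.881620, PV = 91.203542
Price P = sum_t PV_t = 100.924847
Convexity numerator sum_t t*(t + 1/m) * CF_t / (1+y/m)^(m*t + 2):
  t = 0.5000: term = 1.569459
  t = 1.0000: term = 4.562381
  t = 1.5000: term = 8.841824
  t = 2.0000: term = 428.175995
Convexity = (1/P) * sum = 443.149659 / 100.924847 = 4.390888


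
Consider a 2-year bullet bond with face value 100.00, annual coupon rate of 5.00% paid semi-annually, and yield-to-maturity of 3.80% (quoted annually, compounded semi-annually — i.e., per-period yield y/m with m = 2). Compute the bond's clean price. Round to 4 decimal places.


Coupon per period c = face * coupon_rate / m = 2.500000
Periods per year m = 2; per-period yield y/m = 0.019000
Number of cashflows N = 4
Cashflows (t years, CF_t, discount factor 1/(1+y/m)^(m*t), PV):
  t = 0.5000: CF_t = 2.500000, DF = 0.981354, PV = 2.453386
  t = 1.0000: CF_t = 2.500000, DF = 0.963056, PV = 2.407641
  t = 1.5000: CF_t = 2.500000, DF = 0.945099, PV = 2.362748
  t = 2.0000: CF_t = 102.500000, DF = 0.927477, PV = 95.066418
Price P = sum_t PV_t = 102.290192

Answer: Price = 102.2902


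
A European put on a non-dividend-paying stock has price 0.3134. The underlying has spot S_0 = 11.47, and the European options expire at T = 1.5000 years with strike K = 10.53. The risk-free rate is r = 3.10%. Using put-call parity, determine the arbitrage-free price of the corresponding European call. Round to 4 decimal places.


Answer: Call price = 1.7318

Derivation:
Put-call parity: C - P = S_0 * exp(-qT) - K * exp(-rT).
S_0 * exp(-qT) = 11.4700 * 1.00000000 = 11.47000000
K * exp(-rT) = 10.5300 * 0.95456456 = 10.05156482
C = P + S*exp(-qT) - K*exp(-rT)
C = 0.3134 + 11.47000000 - 10.05156482 = 1.7318


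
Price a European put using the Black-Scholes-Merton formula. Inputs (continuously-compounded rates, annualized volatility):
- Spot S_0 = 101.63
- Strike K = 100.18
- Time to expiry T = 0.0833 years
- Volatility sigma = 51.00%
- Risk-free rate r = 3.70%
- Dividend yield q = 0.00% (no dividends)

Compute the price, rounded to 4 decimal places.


d1 = (ln(S/K) + (r - q + 0.5*sigma^2) * T) / (sigma * sqrt(T)) = 0.19216338
d2 = d1 - sigma * sqrt(T) = 0.04496851
exp(-rT) = 0.99692264; exp(-qT) = 1.00000000
P = K * exp(-rT) * N(-d2) - S_0 * exp(-qT) * N(-d1)
N(-d1) = 0.42380711; N(-d2) = 0.48206620
P = 100.1800 * 0.99692264 * 0.48206620 - 101.6300 * 1.00000000 * 0.42380711 = 5.0733

Answer: Price = 5.0733


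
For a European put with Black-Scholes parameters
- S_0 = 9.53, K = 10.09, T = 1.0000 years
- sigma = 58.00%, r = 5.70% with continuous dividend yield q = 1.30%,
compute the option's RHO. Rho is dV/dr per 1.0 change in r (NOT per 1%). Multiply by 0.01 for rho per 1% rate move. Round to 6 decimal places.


d1 = 0.2674135919; d2 = -0.3125864081
phi(d1) = 0.3849300892; exp(-qT) = 0.9870841350; exp(-rT) = 0.9445940694
N(-d2) = 0.6227025471
Rho = -K*T*exp(-rT)*N(-d2) = -10.0900 * 1.0000 * 0.9445940694 * 0.6227025471 = -5.934949

Answer: Rho = -5.934949


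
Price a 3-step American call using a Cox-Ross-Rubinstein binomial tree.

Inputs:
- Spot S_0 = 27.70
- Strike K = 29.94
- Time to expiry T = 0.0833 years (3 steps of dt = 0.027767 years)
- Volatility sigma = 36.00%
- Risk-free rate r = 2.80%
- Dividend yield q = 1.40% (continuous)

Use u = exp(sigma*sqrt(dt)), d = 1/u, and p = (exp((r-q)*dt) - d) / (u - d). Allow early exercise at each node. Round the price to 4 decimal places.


Answer: Price = V(0,0) = 0.3741

Derivation:
dt = T/N = 0.027767
u = exp(sigma*sqrt(dt)) = 1.061824; d = 1/u = 0.941776
p = (exp((r-q)*dt) - d) / (u - d) = 0.488246
Discount per step: exp(-r*dt) = 0.999223
Stock lattice S(k, i) with i counting down-moves:
  k=0: S(0,0) = 27.7000
  k=1: S(1,0) = 29.4125; S(1,1) = 26.0872
  k=2: S(2,0) = 31.2309; S(2,1) = 27.7000; S(2,2) = 24.5683
  k=3: S(3,0) = 33.1617; S(3,1) = 29.4125; S(3,2) = 26.0872; S(3,3) = 23.1378
Terminal payoffs V(N, i) = max(S_T - K, 0):
  V(3,0) = 3.221727; V(3,1) = 0.000000; V(3,2) = 0.000000; V(3,3) = 0.000000
Backward induction: V(k, i) = exp(-r*dt) * [p * V(k+1, i) + (1-p) * V(k+1, i+1)]; then take max(V_cont, immediate exercise) for American.
  V(2,0) = exp(-r*dt) * [p*3.221727 + (1-p)*0.000000] = 1.571774; exercise = 1.290913; V(2,0) = max -> 1.571774
  V(2,1) = exp(-r*dt) * [p*0.000000 + (1-p)*0.000000] = 0.000000; exercise = 0.000000; V(2,1) = max -> 0.000000
  V(2,2) = exp(-r*dt) * [p*0.000000 + (1-p)*0.000000] = 0.000000; exercise = 0.000000; V(2,2) = max -> 0.000000
  V(1,0) = exp(-r*dt) * [p*1.571774 + (1-p)*0.000000] = 0.766816; exercise = 0.000000; V(1,0) = max -> 0.766816
  V(1,1) = exp(-r*dt) * [p*0.000000 + (1-p)*0.000000] = 0.000000; exercise = 0.000000; V(1,1) = max -> 0.000000
  V(0,0) = exp(-r*dt) * [p*0.766816 + (1-p)*0.000000] = 0.374104; exercise = 0.000000; V(0,0) = max -> 0.374104


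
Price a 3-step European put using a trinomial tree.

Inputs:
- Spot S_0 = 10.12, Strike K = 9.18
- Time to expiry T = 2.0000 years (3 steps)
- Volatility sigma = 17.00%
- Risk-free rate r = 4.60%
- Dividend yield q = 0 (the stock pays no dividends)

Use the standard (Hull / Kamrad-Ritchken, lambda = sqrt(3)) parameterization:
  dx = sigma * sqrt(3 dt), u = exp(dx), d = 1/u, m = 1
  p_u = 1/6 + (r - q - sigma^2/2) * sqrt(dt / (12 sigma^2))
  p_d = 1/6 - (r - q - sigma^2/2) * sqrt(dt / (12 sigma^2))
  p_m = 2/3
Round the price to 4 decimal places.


Answer: Price = V(0,0) = 0.2812

Derivation:
dt = T/N = 0.666667; dx = sigma*sqrt(3*dt) = 0.240416
u = exp(dx) = 1.271778; d = 1/u = 0.786300
p_u = 0.210410, p_m = 0.666667, p_d = 0.122923
Discount per step: exp(-r*dt) = 0.969799
Stock lattice S(k, j) with j the centered position index:
  k=0: S(0,+0) = 10.1200
  k=1: S(1,-1) = 7.9574; S(1,+0) = 10.1200; S(1,+1) = 12.8704
  k=2: S(2,-2) = 6.2569; S(2,-1) = 7.9574; S(2,+0) = 10.1200; S(2,+1) = 12.8704; S(2,+2) = 16.3683
  k=3: S(3,-3) = 4.9198; S(3,-2) = 6.2569; S(3,-1) = 7.9574; S(3,+0) = 10.1200; S(3,+1) = 12.8704; S(3,+2) = 16.3683; S(3,+3) = 20.8168
Terminal payoffs V(N, j) = max(K - S_T, 0):
  V(3,-3) = 4.260215; V(3,-2) = 2.923124; V(3,-1) = 1.222639; V(3,+0) = 0.000000; V(3,+1) = 0.000000; V(3,+2) = 0.000000; V(3,+3) = 0.000000
Backward induction: V(k, j) = exp(-r*dt) * [p_u * V(k+1, j+1) + p_m * V(k+1, j) + p_d * V(k+1, j-1)]
  V(2,-2) = exp(-r*dt) * [p_u*1.222639 + p_m*2.923124 + p_d*4.260215] = 2.647244
  V(2,-1) = exp(-r*dt) * [p_u*0.000000 + p_m*1.222639 + p_d*2.923124] = 1.138944
  V(2,+0) = exp(-r*dt) * [p_u*0.000000 + p_m*0.000000 + p_d*1.222639] = 0.145752
  V(2,+1) = exp(-r*dt) * [p_u*0.000000 + p_m*0.000000 + p_d*0.000000] = 0.000000
  V(2,+2) = exp(-r*dt) * [p_u*0.000000 + p_m*0.000000 + p_d*0.000000] = 0.000000
  V(1,-1) = exp(-r*dt) * [p_u*0.145752 + p_m*1.138944 + p_d*2.647244] = 1.081685
  V(1,+0) = exp(-r*dt) * [p_u*0.000000 + p_m*0.145752 + p_d*1.138944] = 0.230007
  V(1,+1) = exp(-r*dt) * [p_u*0.000000 + p_m*0.000000 + p_d*0.145752] = 0.017375
  V(0,+0) = exp(-r*dt) * [p_u*0.017375 + p_m*0.230007 + p_d*1.081685] = 0.281201


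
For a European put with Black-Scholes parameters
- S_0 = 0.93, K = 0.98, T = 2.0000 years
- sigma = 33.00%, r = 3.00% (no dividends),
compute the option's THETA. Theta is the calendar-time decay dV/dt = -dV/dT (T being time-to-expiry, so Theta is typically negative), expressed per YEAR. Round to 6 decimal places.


d1 = 0.2496987202; d2 = -0.2169917554
phi(d1) = 0.3866972242; exp(-qT) = 1.0000000000; exp(-rT) = 0.9417645336
Theta = -S*exp(-qT)*phi(d1)*sigma/(2*sqrt(T)) + r*K*exp(-rT)*N(-d2) - q*S*exp(-qT)*N(-d1)
N(-d1) = 0.4014101740; N(-d2) = 0.5858926149; sqrt(T) = 1.4142135624
Term 1 = -0.9300 * 1.0000000000 * 0.3866972242 * 0.3300 / (2 * 1.4142135624) = -0.0419587894
Term 2 = 0.0300 * 0.9800 * 0.9417645336 * 0.5858926149 = 0.0162221228
Term 3 = 0 (no dividend yield, q = 0)
Theta = -0.0419587894 + (0.0162221228) + (0.0000000000) = -0.025737

Answer: Theta = -0.025737


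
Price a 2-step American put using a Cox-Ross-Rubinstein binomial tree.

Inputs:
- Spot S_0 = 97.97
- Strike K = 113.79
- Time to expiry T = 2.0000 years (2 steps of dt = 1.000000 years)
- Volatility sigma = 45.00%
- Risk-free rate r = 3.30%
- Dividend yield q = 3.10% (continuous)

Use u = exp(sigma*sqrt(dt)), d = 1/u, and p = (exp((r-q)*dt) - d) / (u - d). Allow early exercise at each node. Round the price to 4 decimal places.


dt = T/N = 1.000000
u = exp(sigma*sqrt(dt)) = 1.568312; d = 1/u = 0.637628
p = (exp((r-q)*dt) - d) / (u - d) = 0.391512
Discount per step: exp(-r*dt) = 0.967539
Stock lattice S(k, i) with i counting down-moves:
  k=0: S(0,0) = 97.9700
  k=1: S(1,0) = 153.6475; S(1,1) = 62.4684
  k=2: S(2,0) = 240.9673; S(2,1) = 97.9700; S(2,2) = 39.8316
Terminal payoffs V(N, i) = max(K - S_T, 0):
  V(2,0) = 0.000000; V(2,1) = 15.820000; V(2,2) = 73.958370
Backward induction: V(k, i) = exp(-r*dt) * [p * V(k+1, i) + (1-p) * V(k+1, i+1)]; then take max(V_cont, immediate exercise) for American.
  V(1,0) = exp(-r*dt) * [p*0.000000 + (1-p)*15.820000] = 9.313799; exercise = 0.000000; V(1,0) = max -> 9.313799
  V(1,1) = exp(-r*dt) * [p*15.820000 + (1-p)*73.958370] = 49.534596; exercise = 51.321570; V(1,1) = max -> 51.321570
  V(0,0) = exp(-r*dt) * [p*9.313799 + (1-p)*51.321570] = 33.742935; exercise = 15.820000; V(0,0) = max -> 33.742935

Answer: Price = V(0,0) = 33.7429


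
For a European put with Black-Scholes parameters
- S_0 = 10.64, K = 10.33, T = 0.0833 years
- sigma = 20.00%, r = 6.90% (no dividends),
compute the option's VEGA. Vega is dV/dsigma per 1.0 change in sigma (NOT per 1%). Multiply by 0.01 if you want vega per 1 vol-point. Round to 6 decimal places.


d1 = 0.6406734587; d2 = 0.5829499799
phi(d1) = 0.3249221144; exp(-qT) = 1.0000000000; exp(-rT) = 0.9942687864
Vega = S * exp(-qT) * phi(d1) * sqrt(T) = 10.6400 * 1.0000000000 * 0.3249221144 * 0.2886173938 = 0.997800

Answer: Vega = 0.997800


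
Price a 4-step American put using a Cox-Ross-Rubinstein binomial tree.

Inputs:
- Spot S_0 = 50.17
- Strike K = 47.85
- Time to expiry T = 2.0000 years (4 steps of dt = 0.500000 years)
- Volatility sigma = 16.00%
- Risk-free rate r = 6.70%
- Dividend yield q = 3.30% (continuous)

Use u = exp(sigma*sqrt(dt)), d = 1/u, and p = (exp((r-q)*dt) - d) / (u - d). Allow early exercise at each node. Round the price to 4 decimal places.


Answer: Price = V(0,0) = 2.1982

Derivation:
dt = T/N = 0.500000
u = exp(sigma*sqrt(dt)) = 1.119785; d = 1/u = 0.893028
p = (exp((r-q)*dt) - d) / (u - d) = 0.547357
Discount per step: exp(-r*dt) = 0.967055
Stock lattice S(k, i) with i counting down-moves:
  k=0: S(0,0) = 50.1700
  k=1: S(1,0) = 56.1796; S(1,1) = 44.8032
  k=2: S(2,0) = 62.9091; S(2,1) = 50.1700; S(2,2) = 40.0105
  k=3: S(3,0) = 70.4447; S(3,1) = 56.1796; S(3,2) = 44.8032; S(3,3) = 35.7305
  k=4: S(4,0) = 78.8830; S(4,1) = 62.9091; S(4,2) = 50.1700; S(4,3) = 40.0105; S(4,4) = 31.9084
Terminal payoffs V(N, i) = max(K - S_T, 0):
  V(4,0) = 0.000000; V(4,1) = 0.000000; V(4,2) = 0.000000; V(4,3) = 7.839454; V(4,4) = 15.941613
Backward induction: V(k, i) = exp(-r*dt) * [p * V(k+1, i) + (1-p) * V(k+1, i+1)]; then take max(V_cont, immediate exercise) for American.
  V(3,0) = exp(-r*dt) * [p*0.000000 + (1-p)*0.000000] = 0.000000; exercise = 0.000000; V(3,0) = max -> 0.000000
  V(3,1) = exp(-r*dt) * [p*0.000000 + (1-p)*0.000000] = 0.000000; exercise = 0.000000; V(3,1) = max -> 0.000000
  V(3,2) = exp(-r*dt) * [p*0.000000 + (1-p)*7.839454] = 3.431571; exercise = 3.046774; V(3,2) = max -> 3.431571
  V(3,3) = exp(-r*dt) * [p*7.839454 + (1-p)*15.941613] = 11.127747; exercise = 12.119453; V(3,3) = max -> 12.119453
  V(2,0) = exp(-r*dt) * [p*0.000000 + (1-p)*0.000000] = 0.000000; exercise = 0.000000; V(2,0) = max -> 0.000000
  V(2,1) = exp(-r*dt) * [p*0.000000 + (1-p)*3.431571] = 1.502104; exercise = 0.000000; V(2,1) = max -> 1.502104
  V(2,2) = exp(-r*dt) * [p*3.431571 + (1-p)*12.119453] = 7.121471; exercise = 7.839454; V(2,2) = max -> 7.839454
  V(1,0) = exp(-r*dt) * [p*0.000000 + (1-p)*1.502104] = 0.657517; exercise = 0.000000; V(1,0) = max -> 0.657517
  V(1,1) = exp(-r*dt) * [p*1.502104 + (1-p)*7.839454] = 4.226671; exercise = 3.046774; V(1,1) = max -> 4.226671
  V(0,0) = exp(-r*dt) * [p*0.657517 + (1-p)*4.226671] = 2.198184; exercise = 0.000000; V(0,0) = max -> 2.198184


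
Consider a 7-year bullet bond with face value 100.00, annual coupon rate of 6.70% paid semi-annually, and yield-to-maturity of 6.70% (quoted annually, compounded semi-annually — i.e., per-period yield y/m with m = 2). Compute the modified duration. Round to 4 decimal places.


Answer: Modified duration = 5.5156

Derivation:
Coupon per period c = face * coupon_rate / m = 3.350000
Periods per year m = 2; per-period yield y/m = 0.033500
Number of cashflows N = 14
Cashflows (t years, CF_t, discount factor 1/(1+y/m)^(m*t), PV):
  t = 0.5000: CF_t = 3.350000, DF = 0.967586, PV = 3.241413
  t = 1.0000: CF_t = 3.350000, DF = 0.936222, PV = 3.136345
  t = 1.5000: CF_t = 3.350000, DF = 0.905876, PV = 3.034683
  t = 2.0000: CF_t = 3.350000, DF = 0.876512, PV = 2.936317
  t = 2.5000: CF_t = 3.350000, DF = 0.848101, PV = 2.841138
  t = 3.0000: CF_t = 3.350000, DF = 0.820611, PV = 2.749045
  t = 3.5000: CF_t = 3.350000, DF = 0.794011, PV = 2.659938
  t = 4.0000: CF_t = 3.350000, DF = 0.768274, PV = 2.573718
  t = 4.5000: CF_t = 3.350000, DF = 0.743371, PV = 2.490293
  t = 5.0000: CF_t = 3.350000, DF = 0.719275, PV = 2.409572
  t = 5.5000: CF_t = 3.350000, DF = 0.695961, PV = 2.331468
  t = 6.0000: CF_t = 3.350000, DF = 0.673402, PV = 2.255896
  t = 6.5000: CF_t = 3.350000, DF = 0.651574, PV = 2.182773
  t = 7.0000: CF_t = 103.350000, DF = 0.630454, PV = 65.157400
Price P = sum_t PV_t = 100.000000
First compute Macaulay numerator sum_t t * PV_t:
  t * PV_t at t = 0.5000: 1.620706
  t * PV_t at t = 1.0000: 3.136345
  t * PV_t at t = 1.5000: 4.552025
  t * PV_t at t = 2.0000: 5.872633
  t * PV_t at t = 2.5000: 7.102846
  t * PV_t at t = 3.0000: 8.247136
  t * PV_t at t = 3.5000: 9.309781
  t * PV_t at t = 4.0000: 10.294872
  t * PV_t at t = 4.5000: 11.206319
  t * PV_t at t = 5.0000: 12.047862
  t * PV_t at t = 5.5000: 12.823076
  t * PV_t at t = 6.0000: 13.535375
  t * PV_t at t = 6.5000: 14.188024
  t * PV_t at t = 7.0000: 456.101801
Macaulay duration D = 570.038803 / 100.000000 = 5.700388
Modified duration = D / (1 + y/m) = 5.700388 / (1 + 0.033500) = 5.515615


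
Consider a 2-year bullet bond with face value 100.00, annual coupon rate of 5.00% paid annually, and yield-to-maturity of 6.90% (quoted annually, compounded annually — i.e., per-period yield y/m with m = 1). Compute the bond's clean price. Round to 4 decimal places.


Answer: Price = 96.5600

Derivation:
Coupon per period c = face * coupon_rate / m = 5.000000
Periods per year m = 1; per-period yield y/m = 0.069000
Number of cashflows N = 2
Cashflows (t years, CF_t, discount factor 1/(1+y/m)^(m*t), PV):
  t = 1.0000: CF_t = 5.000000, DF = 0.935454, PV = 4.677268
  t = 2.0000: CF_t = 105.000000, DF = 0.875074, PV = 91.882730
Price P = sum_t PV_t = 96.559998


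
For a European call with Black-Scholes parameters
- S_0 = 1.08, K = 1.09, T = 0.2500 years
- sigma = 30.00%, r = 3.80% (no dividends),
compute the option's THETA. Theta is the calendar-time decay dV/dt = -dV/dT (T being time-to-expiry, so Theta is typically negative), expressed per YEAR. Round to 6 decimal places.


Answer: Theta = -0.148194

Derivation:
d1 = 0.0768889660; d2 = -0.0731110340
phi(d1) = 0.3977647656; exp(-qT) = 1.0000000000; exp(-rT) = 0.9905449824
Theta = -S*exp(-qT)*phi(d1)*sigma/(2*sqrt(T)) - r*K*exp(-rT)*N(d2) + q*S*exp(-qT)*N(d1)
N(d1) = 0.5306440623; N(d2) = 0.4708588806; sqrt(T) = 0.5000000000
Term 1 = -1.0800 * 1.0000000000 * 0.3977647656 * 0.3000 / (2 * 0.5000000000) = -0.1288757841
Term 2 = -0.0380 * 1.0900 * 0.9905449824 * 0.4708588806 = -0.0193185739
Term 3 = 0 (no dividend yield, q = 0)
Theta = -0.1288757841 + (-0.0193185739) + (0.0000000000) = -0.148194


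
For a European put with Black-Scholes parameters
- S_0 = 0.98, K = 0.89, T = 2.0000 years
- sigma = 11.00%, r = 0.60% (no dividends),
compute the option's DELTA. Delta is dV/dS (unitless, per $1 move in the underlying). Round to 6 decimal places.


Answer: Delta = -0.219418

Derivation:
d1 = 0.7741604891; d2 = 0.6185969972
phi(d1) = 0.2956435526; exp(-qT) = 1.0000000000; exp(-rT) = 0.9880717129
N(-d1) = 0.2194179451
Delta = -exp(-qT) * N(-d1) = -1.0000000000 * 0.2194179451 = -0.219418


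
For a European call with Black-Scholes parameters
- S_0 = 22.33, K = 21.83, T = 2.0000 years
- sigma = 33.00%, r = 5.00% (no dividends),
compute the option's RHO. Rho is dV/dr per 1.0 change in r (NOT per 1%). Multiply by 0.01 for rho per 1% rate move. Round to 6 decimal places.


d1 = 0.4961444628; d2 = 0.0294539872
phi(d1) = 0.3527420601; exp(-qT) = 1.0000000000; exp(-rT) = 0.9048374180
N(d2) = 0.5117487420
Rho = K*T*exp(-rT)*N(d2) = 21.8300 * 2.0000 * 0.9048374180 * 0.5117487420 = 20.216737

Answer: Rho = 20.216737


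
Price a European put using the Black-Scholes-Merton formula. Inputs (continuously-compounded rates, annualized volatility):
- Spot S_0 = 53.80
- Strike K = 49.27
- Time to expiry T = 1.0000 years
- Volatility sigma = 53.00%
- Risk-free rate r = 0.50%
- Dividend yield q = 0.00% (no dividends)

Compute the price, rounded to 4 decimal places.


d1 = (ln(S/K) + (r - q + 0.5*sigma^2) * T) / (sigma * sqrt(T)) = 0.44039262
d2 = d1 - sigma * sqrt(T) = -0.08960738
exp(-rT) = 0.99501248; exp(-qT) = 1.00000000
P = K * exp(-rT) * N(-d2) - S_0 * exp(-qT) * N(-d1)
N(-d1) = 0.32982638; N(-d2) = 0.53570039
P = 49.2700 * 0.99501248 * 0.53570039 - 53.8000 * 1.00000000 * 0.32982638 = 8.5177

Answer: Price = 8.5177


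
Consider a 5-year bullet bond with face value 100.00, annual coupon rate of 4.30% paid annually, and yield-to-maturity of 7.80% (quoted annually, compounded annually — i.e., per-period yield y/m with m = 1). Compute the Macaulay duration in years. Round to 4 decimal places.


Coupon per period c = face * coupon_rate / m = 4.300000
Periods per year m = 1; per-period yield y/m = 0.078000
Number of cashflows N = 5
Cashflows (t years, CF_t, discount factor 1/(1+y/m)^(m*t), PV):
  t = 1.0000: CF_t = 4.300000, DF = 0.927644, PV = 3.988868
  t = 2.0000: CF_t = 4.300000, DF = 0.860523, PV = 3.700249
  t = 3.0000: CF_t = 4.300000, DF = 0.798259, PV = 3.432513
  t = 4.0000: CF_t = 4.300000, DF = 0.740500, PV = 3.184149
  t = 5.0000: CF_t = 104.300000, DF = 0.686920, PV = 71.645762
Price P = sum_t PV_t = 85.951541
Macaulay numerator sum_t t * PV_t:
  t * PV_t at t = 1.0000: 3.988868
  t * PV_t at t = 2.0000: 7.400498
  t * PV_t at t = 3.0000: 10.297539
  t * PV_t at t = 4.0000: 12.736597
  t * PV_t at t = 5.0000: 358.228808
Macaulay duration D = (sum_t t * PV_t) / P = 392.652310 / 85.951541 = 4.568299

Answer: Macaulay duration = 4.5683 years


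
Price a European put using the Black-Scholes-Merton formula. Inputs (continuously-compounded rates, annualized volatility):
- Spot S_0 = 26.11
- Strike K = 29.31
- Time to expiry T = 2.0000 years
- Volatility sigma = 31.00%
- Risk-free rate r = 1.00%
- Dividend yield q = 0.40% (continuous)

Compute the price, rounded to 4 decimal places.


d1 = (ln(S/K) + (r - q + 0.5*sigma^2) * T) / (sigma * sqrt(T)) = -0.01713108
d2 = d1 - sigma * sqrt(T) = -0.45553728
exp(-rT) = 0.98019867; exp(-qT) = 0.99203191
P = K * exp(-rT) * N(-d2) - S_0 * exp(-qT) * N(-d1)
N(-d1) = 0.50683398; N(-d2) = 0.67563862
P = 29.3100 * 0.98019867 * 0.67563862 - 26.1100 * 0.99203191 * 0.50683398 = 6.2829

Answer: Price = 6.2829


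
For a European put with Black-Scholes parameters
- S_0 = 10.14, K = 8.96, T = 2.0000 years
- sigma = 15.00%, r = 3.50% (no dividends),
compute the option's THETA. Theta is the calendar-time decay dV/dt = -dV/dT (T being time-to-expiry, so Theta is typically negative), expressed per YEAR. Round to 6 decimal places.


Answer: Theta = -0.066271

Derivation:
d1 = 1.0192603481; d2 = 0.8071283137
phi(d1) = 0.2373108576; exp(-qT) = 1.0000000000; exp(-rT) = 0.9323938199
Theta = -S*exp(-qT)*phi(d1)*sigma/(2*sqrt(T)) + r*K*exp(-rT)*N(-d2) - q*S*exp(-qT)*N(-d1)
N(-d1) = 0.1540396916; N(-d2) = 0.2097962806; sqrt(T) = 1.4142135624
Term 1 = -10.1400 * 1.0000000000 * 0.2373108576 * 0.1500 / (2 * 1.4142135624) = -0.1276150307
Term 2 = 0.0350 * 8.9600 * 0.9323938199 * 0.2097962806 = 0.0613441601
Term 3 = 0 (no dividend yield, q = 0)
Theta = -0.1276150307 + (0.0613441601) + (0.0000000000) = -0.066271


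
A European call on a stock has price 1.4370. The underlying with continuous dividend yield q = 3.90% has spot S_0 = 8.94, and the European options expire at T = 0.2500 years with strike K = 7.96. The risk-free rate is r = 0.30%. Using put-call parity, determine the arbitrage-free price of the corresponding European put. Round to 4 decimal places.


Put-call parity: C - P = S_0 * exp(-qT) - K * exp(-rT).
S_0 * exp(-qT) = 8.9400 * 0.99029738 = 8.85325855
K * exp(-rT) = 7.9600 * 0.99925028 = 7.95403224
P = C - S*exp(-qT) + K*exp(-rT)
P = 1.4370 - 8.85325855 + 7.95403224 = 0.5378

Answer: Put price = 0.5378


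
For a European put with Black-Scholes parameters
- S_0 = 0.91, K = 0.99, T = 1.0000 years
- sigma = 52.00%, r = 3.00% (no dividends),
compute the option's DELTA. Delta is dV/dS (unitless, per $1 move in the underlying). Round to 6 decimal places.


d1 = 0.1556531854; d2 = -0.3643468146
phi(d1) = 0.3941386649; exp(-qT) = 1.0000000000; exp(-rT) = 0.9704455335
N(-d1) = 0.4381532000
Delta = -exp(-qT) * N(-d1) = -1.0000000000 * 0.4381532000 = -0.438153

Answer: Delta = -0.438153


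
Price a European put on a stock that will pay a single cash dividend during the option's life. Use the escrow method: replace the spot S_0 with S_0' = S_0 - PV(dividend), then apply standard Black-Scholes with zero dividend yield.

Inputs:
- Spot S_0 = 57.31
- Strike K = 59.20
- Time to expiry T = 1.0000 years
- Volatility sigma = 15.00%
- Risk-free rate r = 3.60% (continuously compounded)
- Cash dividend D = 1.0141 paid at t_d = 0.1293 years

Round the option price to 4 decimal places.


Answer: Price = 3.8083

Derivation:
PV(D) = D * exp(-r * t_d) = 1.0141 * 0.99535602 = 1.00939054
S_0' = S_0 - PV(D) = 57.3100 - 1.00939054 = 56.30060946
d1 = (ln(S_0'/K) + (r + sigma^2/2)*T) / (sigma*sqrt(T)) = -0.01977454
d2 = d1 - sigma*sqrt(T) = -0.16977454
exp(-rT) = 0.96464029
N(-d1) = 0.50788839; N(-d2) = 0.56740628
P = K * exp(-rT) * N(-d2) - S_0' * N(-d1) = 59.2000 * 0.96464029 * 0.56740628 - 56.30060946 * 0.50788839 = 3.8083


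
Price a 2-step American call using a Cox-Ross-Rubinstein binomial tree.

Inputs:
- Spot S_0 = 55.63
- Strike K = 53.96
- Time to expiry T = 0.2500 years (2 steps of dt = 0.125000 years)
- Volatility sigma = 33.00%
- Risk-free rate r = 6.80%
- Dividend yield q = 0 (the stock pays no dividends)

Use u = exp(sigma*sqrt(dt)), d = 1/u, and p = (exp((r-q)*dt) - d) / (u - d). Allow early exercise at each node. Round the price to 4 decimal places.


dt = T/N = 0.125000
u = exp(sigma*sqrt(dt)) = 1.123751; d = 1/u = 0.889876
p = (exp((r-q)*dt) - d) / (u - d) = 0.507364
Discount per step: exp(-r*dt) = 0.991536
Stock lattice S(k, i) with i counting down-moves:
  k=0: S(0,0) = 55.6300
  k=1: S(1,0) = 62.5143; S(1,1) = 49.5038
  k=2: S(2,0) = 70.2505; S(2,1) = 55.6300; S(2,2) = 44.0523
Terminal payoffs V(N, i) = max(S_T - K, 0):
  V(2,0) = 16.290531; V(2,1) = 1.670000; V(2,2) = 0.000000
Backward induction: V(k, i) = exp(-r*dt) * [p * V(k+1, i) + (1-p) * V(k+1, i+1)]; then take max(V_cont, immediate exercise) for American.
  V(1,0) = exp(-r*dt) * [p*16.290531 + (1-p)*1.670000] = 9.011011; exercise = 8.554295; V(1,0) = max -> 9.011011
  V(1,1) = exp(-r*dt) * [p*1.670000 + (1-p)*0.000000] = 0.840126; exercise = 0.000000; V(1,1) = max -> 0.840126
  V(0,0) = exp(-r*dt) * [p*9.011011 + (1-p)*0.840126] = 4.943540; exercise = 1.670000; V(0,0) = max -> 4.943540

Answer: Price = V(0,0) = 4.9435


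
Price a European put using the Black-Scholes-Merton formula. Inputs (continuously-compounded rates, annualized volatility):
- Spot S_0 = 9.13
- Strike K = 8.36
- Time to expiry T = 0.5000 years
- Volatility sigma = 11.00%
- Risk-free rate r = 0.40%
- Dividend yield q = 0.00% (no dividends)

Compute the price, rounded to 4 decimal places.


Answer: Price = 0.0414

Derivation:
d1 = (ln(S/K) + (r - q + 0.5*sigma^2) * T) / (sigma * sqrt(T)) = 1.19735378
d2 = d1 - sigma * sqrt(T) = 1.11957203
exp(-rT) = 0.99800200; exp(-qT) = 1.00000000
P = K * exp(-rT) * N(-d2) - S_0 * exp(-qT) * N(-d1)
N(-d1) = 0.11558435; N(-d2) = 0.13144809
P = 8.3600 * 0.99800200 * 0.13144809 - 9.1300 * 1.00000000 * 0.11558435 = 0.0414


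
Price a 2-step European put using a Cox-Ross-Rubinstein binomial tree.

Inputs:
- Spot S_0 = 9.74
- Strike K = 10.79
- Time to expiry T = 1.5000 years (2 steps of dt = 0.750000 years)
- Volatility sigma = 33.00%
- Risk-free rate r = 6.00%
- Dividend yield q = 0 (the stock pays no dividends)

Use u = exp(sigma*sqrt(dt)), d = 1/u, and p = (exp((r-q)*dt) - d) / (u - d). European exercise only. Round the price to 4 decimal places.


Answer: Price = V(0,0) = 1.6478

Derivation:
dt = T/N = 0.750000
u = exp(sigma*sqrt(dt)) = 1.330811; d = 1/u = 0.751422
p = (exp((r-q)*dt) - d) / (u - d) = 0.508477
Discount per step: exp(-r*dt) = 0.955997
Stock lattice S(k, i) with i counting down-moves:
  k=0: S(0,0) = 9.7400
  k=1: S(1,0) = 12.9621; S(1,1) = 7.3188
  k=2: S(2,0) = 17.2501; S(2,1) = 9.7400; S(2,2) = 5.4995
Terminal payoffs V(N, i) = max(K - S_T, 0):
  V(2,0) = 0.000000; V(2,1) = 1.050000; V(2,2) = 5.290461
Backward induction: V(k, i) = exp(-r*dt) * [p * V(k+1, i) + (1-p) * V(k+1, i+1)].
  V(1,0) = exp(-r*dt) * [p*0.000000 + (1-p)*1.050000] = 0.493389
  V(1,1) = exp(-r*dt) * [p*1.050000 + (1-p)*5.290461] = 2.996366
  V(0,0) = exp(-r*dt) * [p*0.493389 + (1-p)*2.996366] = 1.647814
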